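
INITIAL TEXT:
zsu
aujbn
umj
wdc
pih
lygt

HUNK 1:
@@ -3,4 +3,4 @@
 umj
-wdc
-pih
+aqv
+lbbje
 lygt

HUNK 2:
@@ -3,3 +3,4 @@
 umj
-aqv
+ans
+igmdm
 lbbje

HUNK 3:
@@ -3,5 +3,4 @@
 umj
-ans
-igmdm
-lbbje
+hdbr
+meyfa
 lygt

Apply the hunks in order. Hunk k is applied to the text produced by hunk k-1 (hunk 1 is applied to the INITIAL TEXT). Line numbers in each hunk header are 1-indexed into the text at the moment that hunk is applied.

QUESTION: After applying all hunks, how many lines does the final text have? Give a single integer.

Hunk 1: at line 3 remove [wdc,pih] add [aqv,lbbje] -> 6 lines: zsu aujbn umj aqv lbbje lygt
Hunk 2: at line 3 remove [aqv] add [ans,igmdm] -> 7 lines: zsu aujbn umj ans igmdm lbbje lygt
Hunk 3: at line 3 remove [ans,igmdm,lbbje] add [hdbr,meyfa] -> 6 lines: zsu aujbn umj hdbr meyfa lygt
Final line count: 6

Answer: 6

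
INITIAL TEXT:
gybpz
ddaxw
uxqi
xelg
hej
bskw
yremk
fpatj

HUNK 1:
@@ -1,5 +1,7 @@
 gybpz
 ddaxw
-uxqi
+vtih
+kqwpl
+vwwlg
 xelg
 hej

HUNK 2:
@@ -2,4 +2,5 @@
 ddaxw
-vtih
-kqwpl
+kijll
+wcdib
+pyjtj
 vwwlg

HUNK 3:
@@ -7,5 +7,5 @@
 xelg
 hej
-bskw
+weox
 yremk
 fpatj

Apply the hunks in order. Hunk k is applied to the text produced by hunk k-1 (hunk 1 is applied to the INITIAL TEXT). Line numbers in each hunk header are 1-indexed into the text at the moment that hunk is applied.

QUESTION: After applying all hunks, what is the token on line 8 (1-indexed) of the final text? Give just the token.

Hunk 1: at line 1 remove [uxqi] add [vtih,kqwpl,vwwlg] -> 10 lines: gybpz ddaxw vtih kqwpl vwwlg xelg hej bskw yremk fpatj
Hunk 2: at line 2 remove [vtih,kqwpl] add [kijll,wcdib,pyjtj] -> 11 lines: gybpz ddaxw kijll wcdib pyjtj vwwlg xelg hej bskw yremk fpatj
Hunk 3: at line 7 remove [bskw] add [weox] -> 11 lines: gybpz ddaxw kijll wcdib pyjtj vwwlg xelg hej weox yremk fpatj
Final line 8: hej

Answer: hej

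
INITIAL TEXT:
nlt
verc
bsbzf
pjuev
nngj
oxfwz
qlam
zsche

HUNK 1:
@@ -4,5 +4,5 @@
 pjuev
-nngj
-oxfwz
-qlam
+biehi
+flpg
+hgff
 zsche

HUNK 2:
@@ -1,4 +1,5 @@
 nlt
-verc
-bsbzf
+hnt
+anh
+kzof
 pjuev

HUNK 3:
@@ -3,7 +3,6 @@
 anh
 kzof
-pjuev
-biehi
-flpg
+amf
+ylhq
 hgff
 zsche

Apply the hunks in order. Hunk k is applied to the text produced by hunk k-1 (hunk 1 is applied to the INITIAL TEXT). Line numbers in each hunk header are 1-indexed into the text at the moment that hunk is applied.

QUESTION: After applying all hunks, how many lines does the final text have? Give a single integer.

Hunk 1: at line 4 remove [nngj,oxfwz,qlam] add [biehi,flpg,hgff] -> 8 lines: nlt verc bsbzf pjuev biehi flpg hgff zsche
Hunk 2: at line 1 remove [verc,bsbzf] add [hnt,anh,kzof] -> 9 lines: nlt hnt anh kzof pjuev biehi flpg hgff zsche
Hunk 3: at line 3 remove [pjuev,biehi,flpg] add [amf,ylhq] -> 8 lines: nlt hnt anh kzof amf ylhq hgff zsche
Final line count: 8

Answer: 8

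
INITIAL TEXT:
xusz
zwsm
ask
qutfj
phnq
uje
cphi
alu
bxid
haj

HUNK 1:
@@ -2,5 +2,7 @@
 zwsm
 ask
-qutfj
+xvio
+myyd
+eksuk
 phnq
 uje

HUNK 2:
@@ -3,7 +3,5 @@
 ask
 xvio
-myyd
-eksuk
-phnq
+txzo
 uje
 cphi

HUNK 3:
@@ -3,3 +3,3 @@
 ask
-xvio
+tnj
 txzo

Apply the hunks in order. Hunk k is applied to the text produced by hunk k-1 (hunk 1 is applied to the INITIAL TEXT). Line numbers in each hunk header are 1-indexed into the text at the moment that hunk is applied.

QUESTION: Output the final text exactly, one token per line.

Hunk 1: at line 2 remove [qutfj] add [xvio,myyd,eksuk] -> 12 lines: xusz zwsm ask xvio myyd eksuk phnq uje cphi alu bxid haj
Hunk 2: at line 3 remove [myyd,eksuk,phnq] add [txzo] -> 10 lines: xusz zwsm ask xvio txzo uje cphi alu bxid haj
Hunk 3: at line 3 remove [xvio] add [tnj] -> 10 lines: xusz zwsm ask tnj txzo uje cphi alu bxid haj

Answer: xusz
zwsm
ask
tnj
txzo
uje
cphi
alu
bxid
haj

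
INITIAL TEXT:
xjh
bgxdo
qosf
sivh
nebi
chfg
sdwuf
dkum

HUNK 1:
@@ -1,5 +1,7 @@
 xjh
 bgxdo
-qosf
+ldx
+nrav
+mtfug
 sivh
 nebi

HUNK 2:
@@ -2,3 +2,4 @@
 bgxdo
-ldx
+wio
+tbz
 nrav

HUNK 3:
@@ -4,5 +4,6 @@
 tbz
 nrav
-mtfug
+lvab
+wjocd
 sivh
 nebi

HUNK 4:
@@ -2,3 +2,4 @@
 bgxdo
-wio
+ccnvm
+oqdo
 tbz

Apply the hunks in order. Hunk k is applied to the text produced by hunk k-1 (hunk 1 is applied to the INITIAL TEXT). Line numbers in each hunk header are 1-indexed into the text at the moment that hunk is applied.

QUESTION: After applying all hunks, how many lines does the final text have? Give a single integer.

Answer: 13

Derivation:
Hunk 1: at line 1 remove [qosf] add [ldx,nrav,mtfug] -> 10 lines: xjh bgxdo ldx nrav mtfug sivh nebi chfg sdwuf dkum
Hunk 2: at line 2 remove [ldx] add [wio,tbz] -> 11 lines: xjh bgxdo wio tbz nrav mtfug sivh nebi chfg sdwuf dkum
Hunk 3: at line 4 remove [mtfug] add [lvab,wjocd] -> 12 lines: xjh bgxdo wio tbz nrav lvab wjocd sivh nebi chfg sdwuf dkum
Hunk 4: at line 2 remove [wio] add [ccnvm,oqdo] -> 13 lines: xjh bgxdo ccnvm oqdo tbz nrav lvab wjocd sivh nebi chfg sdwuf dkum
Final line count: 13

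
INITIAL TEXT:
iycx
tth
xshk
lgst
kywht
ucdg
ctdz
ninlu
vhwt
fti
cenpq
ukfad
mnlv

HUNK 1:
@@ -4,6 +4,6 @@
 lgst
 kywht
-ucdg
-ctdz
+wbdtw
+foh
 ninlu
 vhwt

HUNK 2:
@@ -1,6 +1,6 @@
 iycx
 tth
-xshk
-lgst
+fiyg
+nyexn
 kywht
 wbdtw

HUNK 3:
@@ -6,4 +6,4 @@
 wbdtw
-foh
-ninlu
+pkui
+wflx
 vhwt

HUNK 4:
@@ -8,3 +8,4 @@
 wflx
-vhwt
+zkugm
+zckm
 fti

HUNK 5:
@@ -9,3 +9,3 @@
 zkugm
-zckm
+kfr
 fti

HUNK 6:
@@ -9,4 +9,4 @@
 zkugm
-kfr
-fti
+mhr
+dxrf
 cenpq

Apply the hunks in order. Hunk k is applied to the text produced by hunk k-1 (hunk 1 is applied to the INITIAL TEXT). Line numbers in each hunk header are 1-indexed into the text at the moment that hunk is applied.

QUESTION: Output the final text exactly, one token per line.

Hunk 1: at line 4 remove [ucdg,ctdz] add [wbdtw,foh] -> 13 lines: iycx tth xshk lgst kywht wbdtw foh ninlu vhwt fti cenpq ukfad mnlv
Hunk 2: at line 1 remove [xshk,lgst] add [fiyg,nyexn] -> 13 lines: iycx tth fiyg nyexn kywht wbdtw foh ninlu vhwt fti cenpq ukfad mnlv
Hunk 3: at line 6 remove [foh,ninlu] add [pkui,wflx] -> 13 lines: iycx tth fiyg nyexn kywht wbdtw pkui wflx vhwt fti cenpq ukfad mnlv
Hunk 4: at line 8 remove [vhwt] add [zkugm,zckm] -> 14 lines: iycx tth fiyg nyexn kywht wbdtw pkui wflx zkugm zckm fti cenpq ukfad mnlv
Hunk 5: at line 9 remove [zckm] add [kfr] -> 14 lines: iycx tth fiyg nyexn kywht wbdtw pkui wflx zkugm kfr fti cenpq ukfad mnlv
Hunk 6: at line 9 remove [kfr,fti] add [mhr,dxrf] -> 14 lines: iycx tth fiyg nyexn kywht wbdtw pkui wflx zkugm mhr dxrf cenpq ukfad mnlv

Answer: iycx
tth
fiyg
nyexn
kywht
wbdtw
pkui
wflx
zkugm
mhr
dxrf
cenpq
ukfad
mnlv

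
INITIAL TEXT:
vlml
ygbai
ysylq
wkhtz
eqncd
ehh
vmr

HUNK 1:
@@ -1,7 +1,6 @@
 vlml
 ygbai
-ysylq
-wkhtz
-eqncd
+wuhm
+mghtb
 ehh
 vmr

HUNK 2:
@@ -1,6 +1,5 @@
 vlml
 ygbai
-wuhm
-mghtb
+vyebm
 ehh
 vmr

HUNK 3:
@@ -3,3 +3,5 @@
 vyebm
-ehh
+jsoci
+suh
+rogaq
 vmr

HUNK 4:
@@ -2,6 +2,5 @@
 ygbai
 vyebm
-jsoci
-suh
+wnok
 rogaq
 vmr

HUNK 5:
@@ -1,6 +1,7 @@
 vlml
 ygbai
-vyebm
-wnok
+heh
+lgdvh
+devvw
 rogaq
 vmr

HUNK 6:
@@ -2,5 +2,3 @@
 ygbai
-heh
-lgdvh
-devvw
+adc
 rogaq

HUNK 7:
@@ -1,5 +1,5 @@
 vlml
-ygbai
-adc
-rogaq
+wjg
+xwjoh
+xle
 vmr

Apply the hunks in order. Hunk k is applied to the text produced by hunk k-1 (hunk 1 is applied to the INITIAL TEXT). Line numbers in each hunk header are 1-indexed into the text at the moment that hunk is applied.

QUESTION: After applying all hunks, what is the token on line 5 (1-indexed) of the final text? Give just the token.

Hunk 1: at line 1 remove [ysylq,wkhtz,eqncd] add [wuhm,mghtb] -> 6 lines: vlml ygbai wuhm mghtb ehh vmr
Hunk 2: at line 1 remove [wuhm,mghtb] add [vyebm] -> 5 lines: vlml ygbai vyebm ehh vmr
Hunk 3: at line 3 remove [ehh] add [jsoci,suh,rogaq] -> 7 lines: vlml ygbai vyebm jsoci suh rogaq vmr
Hunk 4: at line 2 remove [jsoci,suh] add [wnok] -> 6 lines: vlml ygbai vyebm wnok rogaq vmr
Hunk 5: at line 1 remove [vyebm,wnok] add [heh,lgdvh,devvw] -> 7 lines: vlml ygbai heh lgdvh devvw rogaq vmr
Hunk 6: at line 2 remove [heh,lgdvh,devvw] add [adc] -> 5 lines: vlml ygbai adc rogaq vmr
Hunk 7: at line 1 remove [ygbai,adc,rogaq] add [wjg,xwjoh,xle] -> 5 lines: vlml wjg xwjoh xle vmr
Final line 5: vmr

Answer: vmr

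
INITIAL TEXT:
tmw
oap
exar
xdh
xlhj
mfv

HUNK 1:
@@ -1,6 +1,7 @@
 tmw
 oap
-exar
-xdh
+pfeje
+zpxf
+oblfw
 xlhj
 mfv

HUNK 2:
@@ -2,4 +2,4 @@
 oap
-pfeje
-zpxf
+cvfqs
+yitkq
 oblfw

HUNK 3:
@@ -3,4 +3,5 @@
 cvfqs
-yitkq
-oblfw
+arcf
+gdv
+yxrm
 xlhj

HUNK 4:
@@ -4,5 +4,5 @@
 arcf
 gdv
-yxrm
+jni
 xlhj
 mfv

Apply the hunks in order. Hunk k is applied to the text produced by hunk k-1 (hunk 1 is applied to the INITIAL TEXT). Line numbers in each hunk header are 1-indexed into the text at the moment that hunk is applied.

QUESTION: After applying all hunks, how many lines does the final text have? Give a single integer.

Answer: 8

Derivation:
Hunk 1: at line 1 remove [exar,xdh] add [pfeje,zpxf,oblfw] -> 7 lines: tmw oap pfeje zpxf oblfw xlhj mfv
Hunk 2: at line 2 remove [pfeje,zpxf] add [cvfqs,yitkq] -> 7 lines: tmw oap cvfqs yitkq oblfw xlhj mfv
Hunk 3: at line 3 remove [yitkq,oblfw] add [arcf,gdv,yxrm] -> 8 lines: tmw oap cvfqs arcf gdv yxrm xlhj mfv
Hunk 4: at line 4 remove [yxrm] add [jni] -> 8 lines: tmw oap cvfqs arcf gdv jni xlhj mfv
Final line count: 8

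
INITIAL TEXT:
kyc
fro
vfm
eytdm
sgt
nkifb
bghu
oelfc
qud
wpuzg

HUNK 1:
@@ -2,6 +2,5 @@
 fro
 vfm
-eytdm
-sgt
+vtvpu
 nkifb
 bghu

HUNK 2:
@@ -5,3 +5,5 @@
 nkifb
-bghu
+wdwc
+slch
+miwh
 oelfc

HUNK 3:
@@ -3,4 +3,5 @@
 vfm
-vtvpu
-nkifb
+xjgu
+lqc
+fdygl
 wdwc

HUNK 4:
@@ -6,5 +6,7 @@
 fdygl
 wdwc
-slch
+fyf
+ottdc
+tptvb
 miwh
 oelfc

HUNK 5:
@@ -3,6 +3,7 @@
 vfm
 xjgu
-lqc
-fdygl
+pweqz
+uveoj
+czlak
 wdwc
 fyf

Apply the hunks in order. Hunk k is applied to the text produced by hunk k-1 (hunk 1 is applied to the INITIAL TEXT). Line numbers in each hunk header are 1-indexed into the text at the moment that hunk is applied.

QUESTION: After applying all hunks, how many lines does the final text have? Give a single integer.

Hunk 1: at line 2 remove [eytdm,sgt] add [vtvpu] -> 9 lines: kyc fro vfm vtvpu nkifb bghu oelfc qud wpuzg
Hunk 2: at line 5 remove [bghu] add [wdwc,slch,miwh] -> 11 lines: kyc fro vfm vtvpu nkifb wdwc slch miwh oelfc qud wpuzg
Hunk 3: at line 3 remove [vtvpu,nkifb] add [xjgu,lqc,fdygl] -> 12 lines: kyc fro vfm xjgu lqc fdygl wdwc slch miwh oelfc qud wpuzg
Hunk 4: at line 6 remove [slch] add [fyf,ottdc,tptvb] -> 14 lines: kyc fro vfm xjgu lqc fdygl wdwc fyf ottdc tptvb miwh oelfc qud wpuzg
Hunk 5: at line 3 remove [lqc,fdygl] add [pweqz,uveoj,czlak] -> 15 lines: kyc fro vfm xjgu pweqz uveoj czlak wdwc fyf ottdc tptvb miwh oelfc qud wpuzg
Final line count: 15

Answer: 15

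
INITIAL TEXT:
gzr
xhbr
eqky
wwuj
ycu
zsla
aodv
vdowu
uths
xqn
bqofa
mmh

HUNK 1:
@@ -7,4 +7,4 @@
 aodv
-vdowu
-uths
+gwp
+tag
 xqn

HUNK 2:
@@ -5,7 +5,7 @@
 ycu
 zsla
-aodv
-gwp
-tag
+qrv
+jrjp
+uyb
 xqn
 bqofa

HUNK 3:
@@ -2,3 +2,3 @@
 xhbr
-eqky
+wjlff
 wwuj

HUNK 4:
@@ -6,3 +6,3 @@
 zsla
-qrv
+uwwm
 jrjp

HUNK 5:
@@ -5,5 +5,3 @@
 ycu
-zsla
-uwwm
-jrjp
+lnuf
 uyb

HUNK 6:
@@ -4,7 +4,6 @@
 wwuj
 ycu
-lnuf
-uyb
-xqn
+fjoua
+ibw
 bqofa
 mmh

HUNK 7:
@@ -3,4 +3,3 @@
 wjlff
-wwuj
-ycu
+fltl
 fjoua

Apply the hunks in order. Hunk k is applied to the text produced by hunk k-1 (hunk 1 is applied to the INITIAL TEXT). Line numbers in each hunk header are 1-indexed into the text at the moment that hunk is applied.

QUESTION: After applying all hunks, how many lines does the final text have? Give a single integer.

Hunk 1: at line 7 remove [vdowu,uths] add [gwp,tag] -> 12 lines: gzr xhbr eqky wwuj ycu zsla aodv gwp tag xqn bqofa mmh
Hunk 2: at line 5 remove [aodv,gwp,tag] add [qrv,jrjp,uyb] -> 12 lines: gzr xhbr eqky wwuj ycu zsla qrv jrjp uyb xqn bqofa mmh
Hunk 3: at line 2 remove [eqky] add [wjlff] -> 12 lines: gzr xhbr wjlff wwuj ycu zsla qrv jrjp uyb xqn bqofa mmh
Hunk 4: at line 6 remove [qrv] add [uwwm] -> 12 lines: gzr xhbr wjlff wwuj ycu zsla uwwm jrjp uyb xqn bqofa mmh
Hunk 5: at line 5 remove [zsla,uwwm,jrjp] add [lnuf] -> 10 lines: gzr xhbr wjlff wwuj ycu lnuf uyb xqn bqofa mmh
Hunk 6: at line 4 remove [lnuf,uyb,xqn] add [fjoua,ibw] -> 9 lines: gzr xhbr wjlff wwuj ycu fjoua ibw bqofa mmh
Hunk 7: at line 3 remove [wwuj,ycu] add [fltl] -> 8 lines: gzr xhbr wjlff fltl fjoua ibw bqofa mmh
Final line count: 8

Answer: 8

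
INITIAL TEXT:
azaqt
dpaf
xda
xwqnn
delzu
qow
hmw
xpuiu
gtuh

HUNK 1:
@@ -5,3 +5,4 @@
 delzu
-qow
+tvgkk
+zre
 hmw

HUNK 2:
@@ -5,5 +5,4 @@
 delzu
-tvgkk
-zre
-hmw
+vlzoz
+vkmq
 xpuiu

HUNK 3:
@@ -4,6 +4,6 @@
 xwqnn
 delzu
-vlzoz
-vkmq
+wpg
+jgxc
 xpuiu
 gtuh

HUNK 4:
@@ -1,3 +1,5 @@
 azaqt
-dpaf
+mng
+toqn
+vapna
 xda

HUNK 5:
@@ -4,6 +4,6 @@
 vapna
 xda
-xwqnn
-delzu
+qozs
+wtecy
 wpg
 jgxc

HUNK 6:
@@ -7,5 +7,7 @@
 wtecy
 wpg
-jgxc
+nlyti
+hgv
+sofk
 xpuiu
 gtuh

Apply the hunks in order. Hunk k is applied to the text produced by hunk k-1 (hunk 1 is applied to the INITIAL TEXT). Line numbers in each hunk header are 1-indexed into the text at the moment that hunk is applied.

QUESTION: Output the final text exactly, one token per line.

Hunk 1: at line 5 remove [qow] add [tvgkk,zre] -> 10 lines: azaqt dpaf xda xwqnn delzu tvgkk zre hmw xpuiu gtuh
Hunk 2: at line 5 remove [tvgkk,zre,hmw] add [vlzoz,vkmq] -> 9 lines: azaqt dpaf xda xwqnn delzu vlzoz vkmq xpuiu gtuh
Hunk 3: at line 4 remove [vlzoz,vkmq] add [wpg,jgxc] -> 9 lines: azaqt dpaf xda xwqnn delzu wpg jgxc xpuiu gtuh
Hunk 4: at line 1 remove [dpaf] add [mng,toqn,vapna] -> 11 lines: azaqt mng toqn vapna xda xwqnn delzu wpg jgxc xpuiu gtuh
Hunk 5: at line 4 remove [xwqnn,delzu] add [qozs,wtecy] -> 11 lines: azaqt mng toqn vapna xda qozs wtecy wpg jgxc xpuiu gtuh
Hunk 6: at line 7 remove [jgxc] add [nlyti,hgv,sofk] -> 13 lines: azaqt mng toqn vapna xda qozs wtecy wpg nlyti hgv sofk xpuiu gtuh

Answer: azaqt
mng
toqn
vapna
xda
qozs
wtecy
wpg
nlyti
hgv
sofk
xpuiu
gtuh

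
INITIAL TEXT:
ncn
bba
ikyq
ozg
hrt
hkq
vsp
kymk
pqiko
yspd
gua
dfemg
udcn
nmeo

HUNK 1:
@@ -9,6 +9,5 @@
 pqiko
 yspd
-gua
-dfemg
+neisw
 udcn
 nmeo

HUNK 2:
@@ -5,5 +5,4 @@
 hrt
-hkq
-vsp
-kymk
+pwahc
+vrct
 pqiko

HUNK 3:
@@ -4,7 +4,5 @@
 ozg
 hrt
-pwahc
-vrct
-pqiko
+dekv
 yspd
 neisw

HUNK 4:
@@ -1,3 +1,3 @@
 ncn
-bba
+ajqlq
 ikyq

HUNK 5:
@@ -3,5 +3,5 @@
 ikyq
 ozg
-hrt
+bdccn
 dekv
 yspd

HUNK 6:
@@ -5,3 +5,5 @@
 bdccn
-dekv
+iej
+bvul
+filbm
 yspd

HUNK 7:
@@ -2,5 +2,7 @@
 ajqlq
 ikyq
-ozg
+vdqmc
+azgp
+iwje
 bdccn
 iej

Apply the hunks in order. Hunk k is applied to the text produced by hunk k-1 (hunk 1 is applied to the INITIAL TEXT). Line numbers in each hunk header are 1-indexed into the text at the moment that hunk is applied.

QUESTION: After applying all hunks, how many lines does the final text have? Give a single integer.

Answer: 14

Derivation:
Hunk 1: at line 9 remove [gua,dfemg] add [neisw] -> 13 lines: ncn bba ikyq ozg hrt hkq vsp kymk pqiko yspd neisw udcn nmeo
Hunk 2: at line 5 remove [hkq,vsp,kymk] add [pwahc,vrct] -> 12 lines: ncn bba ikyq ozg hrt pwahc vrct pqiko yspd neisw udcn nmeo
Hunk 3: at line 4 remove [pwahc,vrct,pqiko] add [dekv] -> 10 lines: ncn bba ikyq ozg hrt dekv yspd neisw udcn nmeo
Hunk 4: at line 1 remove [bba] add [ajqlq] -> 10 lines: ncn ajqlq ikyq ozg hrt dekv yspd neisw udcn nmeo
Hunk 5: at line 3 remove [hrt] add [bdccn] -> 10 lines: ncn ajqlq ikyq ozg bdccn dekv yspd neisw udcn nmeo
Hunk 6: at line 5 remove [dekv] add [iej,bvul,filbm] -> 12 lines: ncn ajqlq ikyq ozg bdccn iej bvul filbm yspd neisw udcn nmeo
Hunk 7: at line 2 remove [ozg] add [vdqmc,azgp,iwje] -> 14 lines: ncn ajqlq ikyq vdqmc azgp iwje bdccn iej bvul filbm yspd neisw udcn nmeo
Final line count: 14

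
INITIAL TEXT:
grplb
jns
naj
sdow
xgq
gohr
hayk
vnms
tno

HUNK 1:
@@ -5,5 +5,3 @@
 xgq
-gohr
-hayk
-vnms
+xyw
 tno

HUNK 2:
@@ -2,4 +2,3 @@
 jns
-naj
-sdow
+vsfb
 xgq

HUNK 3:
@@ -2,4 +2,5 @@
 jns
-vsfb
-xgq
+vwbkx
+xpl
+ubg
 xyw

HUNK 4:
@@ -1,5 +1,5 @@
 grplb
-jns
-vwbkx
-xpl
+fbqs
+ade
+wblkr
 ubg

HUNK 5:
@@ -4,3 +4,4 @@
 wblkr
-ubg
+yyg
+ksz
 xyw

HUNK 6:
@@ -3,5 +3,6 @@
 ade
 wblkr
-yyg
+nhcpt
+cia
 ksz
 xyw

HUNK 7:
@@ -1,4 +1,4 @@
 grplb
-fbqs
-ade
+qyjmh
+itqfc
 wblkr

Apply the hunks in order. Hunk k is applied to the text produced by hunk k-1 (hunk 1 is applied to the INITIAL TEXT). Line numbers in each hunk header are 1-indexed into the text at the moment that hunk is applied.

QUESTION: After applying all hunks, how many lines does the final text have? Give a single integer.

Hunk 1: at line 5 remove [gohr,hayk,vnms] add [xyw] -> 7 lines: grplb jns naj sdow xgq xyw tno
Hunk 2: at line 2 remove [naj,sdow] add [vsfb] -> 6 lines: grplb jns vsfb xgq xyw tno
Hunk 3: at line 2 remove [vsfb,xgq] add [vwbkx,xpl,ubg] -> 7 lines: grplb jns vwbkx xpl ubg xyw tno
Hunk 4: at line 1 remove [jns,vwbkx,xpl] add [fbqs,ade,wblkr] -> 7 lines: grplb fbqs ade wblkr ubg xyw tno
Hunk 5: at line 4 remove [ubg] add [yyg,ksz] -> 8 lines: grplb fbqs ade wblkr yyg ksz xyw tno
Hunk 6: at line 3 remove [yyg] add [nhcpt,cia] -> 9 lines: grplb fbqs ade wblkr nhcpt cia ksz xyw tno
Hunk 7: at line 1 remove [fbqs,ade] add [qyjmh,itqfc] -> 9 lines: grplb qyjmh itqfc wblkr nhcpt cia ksz xyw tno
Final line count: 9

Answer: 9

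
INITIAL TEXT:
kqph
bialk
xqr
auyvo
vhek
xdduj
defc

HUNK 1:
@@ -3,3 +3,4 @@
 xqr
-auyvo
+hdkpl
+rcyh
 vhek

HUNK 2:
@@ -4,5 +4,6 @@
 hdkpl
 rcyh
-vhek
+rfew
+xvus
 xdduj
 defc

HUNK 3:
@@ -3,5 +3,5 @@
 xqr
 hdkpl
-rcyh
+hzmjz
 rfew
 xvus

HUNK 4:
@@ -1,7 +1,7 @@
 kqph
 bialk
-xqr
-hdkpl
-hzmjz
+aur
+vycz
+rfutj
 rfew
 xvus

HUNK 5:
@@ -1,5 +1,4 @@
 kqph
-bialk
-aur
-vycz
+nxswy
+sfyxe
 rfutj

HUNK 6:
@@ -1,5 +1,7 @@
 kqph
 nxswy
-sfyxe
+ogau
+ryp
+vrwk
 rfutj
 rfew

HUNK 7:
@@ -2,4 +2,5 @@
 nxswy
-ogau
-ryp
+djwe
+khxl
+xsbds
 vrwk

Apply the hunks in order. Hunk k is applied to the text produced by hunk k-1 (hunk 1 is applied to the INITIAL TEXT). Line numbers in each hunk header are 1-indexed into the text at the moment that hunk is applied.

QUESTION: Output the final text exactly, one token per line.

Answer: kqph
nxswy
djwe
khxl
xsbds
vrwk
rfutj
rfew
xvus
xdduj
defc

Derivation:
Hunk 1: at line 3 remove [auyvo] add [hdkpl,rcyh] -> 8 lines: kqph bialk xqr hdkpl rcyh vhek xdduj defc
Hunk 2: at line 4 remove [vhek] add [rfew,xvus] -> 9 lines: kqph bialk xqr hdkpl rcyh rfew xvus xdduj defc
Hunk 3: at line 3 remove [rcyh] add [hzmjz] -> 9 lines: kqph bialk xqr hdkpl hzmjz rfew xvus xdduj defc
Hunk 4: at line 1 remove [xqr,hdkpl,hzmjz] add [aur,vycz,rfutj] -> 9 lines: kqph bialk aur vycz rfutj rfew xvus xdduj defc
Hunk 5: at line 1 remove [bialk,aur,vycz] add [nxswy,sfyxe] -> 8 lines: kqph nxswy sfyxe rfutj rfew xvus xdduj defc
Hunk 6: at line 1 remove [sfyxe] add [ogau,ryp,vrwk] -> 10 lines: kqph nxswy ogau ryp vrwk rfutj rfew xvus xdduj defc
Hunk 7: at line 2 remove [ogau,ryp] add [djwe,khxl,xsbds] -> 11 lines: kqph nxswy djwe khxl xsbds vrwk rfutj rfew xvus xdduj defc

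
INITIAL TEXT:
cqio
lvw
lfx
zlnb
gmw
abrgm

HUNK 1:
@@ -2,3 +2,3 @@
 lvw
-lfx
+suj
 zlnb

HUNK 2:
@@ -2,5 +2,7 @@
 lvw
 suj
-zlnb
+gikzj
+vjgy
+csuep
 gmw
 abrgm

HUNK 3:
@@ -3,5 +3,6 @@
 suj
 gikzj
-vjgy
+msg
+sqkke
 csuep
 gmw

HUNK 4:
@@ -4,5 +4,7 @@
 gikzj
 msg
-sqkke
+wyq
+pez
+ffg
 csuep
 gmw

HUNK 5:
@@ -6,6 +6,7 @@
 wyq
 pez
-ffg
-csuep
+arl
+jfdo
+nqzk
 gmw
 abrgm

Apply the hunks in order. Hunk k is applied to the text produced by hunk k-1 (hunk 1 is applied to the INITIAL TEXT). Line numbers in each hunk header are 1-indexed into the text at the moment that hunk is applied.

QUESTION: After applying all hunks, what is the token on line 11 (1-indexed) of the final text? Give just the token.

Hunk 1: at line 2 remove [lfx] add [suj] -> 6 lines: cqio lvw suj zlnb gmw abrgm
Hunk 2: at line 2 remove [zlnb] add [gikzj,vjgy,csuep] -> 8 lines: cqio lvw suj gikzj vjgy csuep gmw abrgm
Hunk 3: at line 3 remove [vjgy] add [msg,sqkke] -> 9 lines: cqio lvw suj gikzj msg sqkke csuep gmw abrgm
Hunk 4: at line 4 remove [sqkke] add [wyq,pez,ffg] -> 11 lines: cqio lvw suj gikzj msg wyq pez ffg csuep gmw abrgm
Hunk 5: at line 6 remove [ffg,csuep] add [arl,jfdo,nqzk] -> 12 lines: cqio lvw suj gikzj msg wyq pez arl jfdo nqzk gmw abrgm
Final line 11: gmw

Answer: gmw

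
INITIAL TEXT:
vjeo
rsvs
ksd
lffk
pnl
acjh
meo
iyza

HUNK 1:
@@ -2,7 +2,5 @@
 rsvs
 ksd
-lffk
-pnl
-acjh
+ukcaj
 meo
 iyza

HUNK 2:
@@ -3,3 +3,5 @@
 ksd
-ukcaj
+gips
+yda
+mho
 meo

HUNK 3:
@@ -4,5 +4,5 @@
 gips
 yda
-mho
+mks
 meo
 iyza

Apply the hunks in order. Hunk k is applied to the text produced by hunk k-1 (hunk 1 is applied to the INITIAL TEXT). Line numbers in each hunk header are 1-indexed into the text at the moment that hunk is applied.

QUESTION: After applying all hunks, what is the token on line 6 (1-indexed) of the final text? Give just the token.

Hunk 1: at line 2 remove [lffk,pnl,acjh] add [ukcaj] -> 6 lines: vjeo rsvs ksd ukcaj meo iyza
Hunk 2: at line 3 remove [ukcaj] add [gips,yda,mho] -> 8 lines: vjeo rsvs ksd gips yda mho meo iyza
Hunk 3: at line 4 remove [mho] add [mks] -> 8 lines: vjeo rsvs ksd gips yda mks meo iyza
Final line 6: mks

Answer: mks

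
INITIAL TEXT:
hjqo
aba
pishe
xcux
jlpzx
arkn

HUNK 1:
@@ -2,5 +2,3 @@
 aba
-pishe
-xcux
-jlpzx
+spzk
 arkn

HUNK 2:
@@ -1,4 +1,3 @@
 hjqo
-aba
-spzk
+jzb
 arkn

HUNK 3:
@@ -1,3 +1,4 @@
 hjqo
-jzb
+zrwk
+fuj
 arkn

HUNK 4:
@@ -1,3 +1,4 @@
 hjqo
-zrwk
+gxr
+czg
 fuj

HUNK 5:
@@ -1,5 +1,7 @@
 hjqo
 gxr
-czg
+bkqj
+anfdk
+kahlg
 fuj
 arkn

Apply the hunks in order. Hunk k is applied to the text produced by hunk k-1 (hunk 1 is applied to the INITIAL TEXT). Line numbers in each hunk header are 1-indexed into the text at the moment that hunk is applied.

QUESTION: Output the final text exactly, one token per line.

Answer: hjqo
gxr
bkqj
anfdk
kahlg
fuj
arkn

Derivation:
Hunk 1: at line 2 remove [pishe,xcux,jlpzx] add [spzk] -> 4 lines: hjqo aba spzk arkn
Hunk 2: at line 1 remove [aba,spzk] add [jzb] -> 3 lines: hjqo jzb arkn
Hunk 3: at line 1 remove [jzb] add [zrwk,fuj] -> 4 lines: hjqo zrwk fuj arkn
Hunk 4: at line 1 remove [zrwk] add [gxr,czg] -> 5 lines: hjqo gxr czg fuj arkn
Hunk 5: at line 1 remove [czg] add [bkqj,anfdk,kahlg] -> 7 lines: hjqo gxr bkqj anfdk kahlg fuj arkn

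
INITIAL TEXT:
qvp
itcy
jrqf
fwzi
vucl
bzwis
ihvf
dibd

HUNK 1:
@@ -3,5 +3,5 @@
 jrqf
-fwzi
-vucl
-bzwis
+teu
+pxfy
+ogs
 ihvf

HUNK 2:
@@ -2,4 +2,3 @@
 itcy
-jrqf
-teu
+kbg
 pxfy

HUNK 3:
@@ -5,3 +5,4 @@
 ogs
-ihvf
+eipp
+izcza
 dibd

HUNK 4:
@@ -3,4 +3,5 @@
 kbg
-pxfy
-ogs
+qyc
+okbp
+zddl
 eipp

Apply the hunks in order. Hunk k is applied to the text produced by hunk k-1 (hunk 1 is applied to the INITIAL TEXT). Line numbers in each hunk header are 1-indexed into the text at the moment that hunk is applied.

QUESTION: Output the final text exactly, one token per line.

Hunk 1: at line 3 remove [fwzi,vucl,bzwis] add [teu,pxfy,ogs] -> 8 lines: qvp itcy jrqf teu pxfy ogs ihvf dibd
Hunk 2: at line 2 remove [jrqf,teu] add [kbg] -> 7 lines: qvp itcy kbg pxfy ogs ihvf dibd
Hunk 3: at line 5 remove [ihvf] add [eipp,izcza] -> 8 lines: qvp itcy kbg pxfy ogs eipp izcza dibd
Hunk 4: at line 3 remove [pxfy,ogs] add [qyc,okbp,zddl] -> 9 lines: qvp itcy kbg qyc okbp zddl eipp izcza dibd

Answer: qvp
itcy
kbg
qyc
okbp
zddl
eipp
izcza
dibd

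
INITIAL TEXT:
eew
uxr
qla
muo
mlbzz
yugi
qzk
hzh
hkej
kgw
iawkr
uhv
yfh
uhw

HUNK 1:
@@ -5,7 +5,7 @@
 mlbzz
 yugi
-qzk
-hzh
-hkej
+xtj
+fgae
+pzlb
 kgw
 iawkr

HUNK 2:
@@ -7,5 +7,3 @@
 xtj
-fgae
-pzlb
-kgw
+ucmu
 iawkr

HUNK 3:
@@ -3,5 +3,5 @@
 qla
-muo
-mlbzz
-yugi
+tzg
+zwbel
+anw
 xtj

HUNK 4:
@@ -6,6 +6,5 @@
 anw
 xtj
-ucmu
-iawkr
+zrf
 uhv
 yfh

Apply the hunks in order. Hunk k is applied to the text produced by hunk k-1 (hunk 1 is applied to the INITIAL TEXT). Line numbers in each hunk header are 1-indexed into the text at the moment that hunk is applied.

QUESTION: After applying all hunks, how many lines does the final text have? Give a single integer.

Answer: 11

Derivation:
Hunk 1: at line 5 remove [qzk,hzh,hkej] add [xtj,fgae,pzlb] -> 14 lines: eew uxr qla muo mlbzz yugi xtj fgae pzlb kgw iawkr uhv yfh uhw
Hunk 2: at line 7 remove [fgae,pzlb,kgw] add [ucmu] -> 12 lines: eew uxr qla muo mlbzz yugi xtj ucmu iawkr uhv yfh uhw
Hunk 3: at line 3 remove [muo,mlbzz,yugi] add [tzg,zwbel,anw] -> 12 lines: eew uxr qla tzg zwbel anw xtj ucmu iawkr uhv yfh uhw
Hunk 4: at line 6 remove [ucmu,iawkr] add [zrf] -> 11 lines: eew uxr qla tzg zwbel anw xtj zrf uhv yfh uhw
Final line count: 11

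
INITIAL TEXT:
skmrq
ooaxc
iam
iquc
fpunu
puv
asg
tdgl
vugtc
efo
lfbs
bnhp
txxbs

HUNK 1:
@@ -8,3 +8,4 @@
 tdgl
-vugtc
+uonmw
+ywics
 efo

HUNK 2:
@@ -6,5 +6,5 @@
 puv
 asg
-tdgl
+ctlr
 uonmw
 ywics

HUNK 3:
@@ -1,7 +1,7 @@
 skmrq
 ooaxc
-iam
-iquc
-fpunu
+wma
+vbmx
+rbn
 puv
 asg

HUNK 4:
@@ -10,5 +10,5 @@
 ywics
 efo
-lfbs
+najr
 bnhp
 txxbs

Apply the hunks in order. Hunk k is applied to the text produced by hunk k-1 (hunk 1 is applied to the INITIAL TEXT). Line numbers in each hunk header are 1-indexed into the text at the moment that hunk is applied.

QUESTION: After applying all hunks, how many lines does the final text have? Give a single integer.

Answer: 14

Derivation:
Hunk 1: at line 8 remove [vugtc] add [uonmw,ywics] -> 14 lines: skmrq ooaxc iam iquc fpunu puv asg tdgl uonmw ywics efo lfbs bnhp txxbs
Hunk 2: at line 6 remove [tdgl] add [ctlr] -> 14 lines: skmrq ooaxc iam iquc fpunu puv asg ctlr uonmw ywics efo lfbs bnhp txxbs
Hunk 3: at line 1 remove [iam,iquc,fpunu] add [wma,vbmx,rbn] -> 14 lines: skmrq ooaxc wma vbmx rbn puv asg ctlr uonmw ywics efo lfbs bnhp txxbs
Hunk 4: at line 10 remove [lfbs] add [najr] -> 14 lines: skmrq ooaxc wma vbmx rbn puv asg ctlr uonmw ywics efo najr bnhp txxbs
Final line count: 14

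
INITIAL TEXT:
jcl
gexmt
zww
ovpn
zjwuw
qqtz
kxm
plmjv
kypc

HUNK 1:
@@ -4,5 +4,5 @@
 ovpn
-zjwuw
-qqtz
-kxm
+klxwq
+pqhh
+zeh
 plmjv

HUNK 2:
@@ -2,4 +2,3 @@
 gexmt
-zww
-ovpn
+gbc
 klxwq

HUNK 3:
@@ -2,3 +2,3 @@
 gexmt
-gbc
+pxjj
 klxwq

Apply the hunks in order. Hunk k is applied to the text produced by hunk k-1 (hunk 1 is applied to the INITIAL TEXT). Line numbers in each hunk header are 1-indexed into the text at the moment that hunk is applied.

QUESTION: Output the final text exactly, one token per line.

Answer: jcl
gexmt
pxjj
klxwq
pqhh
zeh
plmjv
kypc

Derivation:
Hunk 1: at line 4 remove [zjwuw,qqtz,kxm] add [klxwq,pqhh,zeh] -> 9 lines: jcl gexmt zww ovpn klxwq pqhh zeh plmjv kypc
Hunk 2: at line 2 remove [zww,ovpn] add [gbc] -> 8 lines: jcl gexmt gbc klxwq pqhh zeh plmjv kypc
Hunk 3: at line 2 remove [gbc] add [pxjj] -> 8 lines: jcl gexmt pxjj klxwq pqhh zeh plmjv kypc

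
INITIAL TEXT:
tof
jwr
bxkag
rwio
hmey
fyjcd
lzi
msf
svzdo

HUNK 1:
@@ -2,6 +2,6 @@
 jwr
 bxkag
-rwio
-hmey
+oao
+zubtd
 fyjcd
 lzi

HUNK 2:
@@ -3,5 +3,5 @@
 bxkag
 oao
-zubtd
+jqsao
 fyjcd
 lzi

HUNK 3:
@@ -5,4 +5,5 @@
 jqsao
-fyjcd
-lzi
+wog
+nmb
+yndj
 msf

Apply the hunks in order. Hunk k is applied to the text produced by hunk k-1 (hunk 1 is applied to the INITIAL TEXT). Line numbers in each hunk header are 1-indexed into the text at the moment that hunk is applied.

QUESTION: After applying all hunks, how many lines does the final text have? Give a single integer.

Hunk 1: at line 2 remove [rwio,hmey] add [oao,zubtd] -> 9 lines: tof jwr bxkag oao zubtd fyjcd lzi msf svzdo
Hunk 2: at line 3 remove [zubtd] add [jqsao] -> 9 lines: tof jwr bxkag oao jqsao fyjcd lzi msf svzdo
Hunk 3: at line 5 remove [fyjcd,lzi] add [wog,nmb,yndj] -> 10 lines: tof jwr bxkag oao jqsao wog nmb yndj msf svzdo
Final line count: 10

Answer: 10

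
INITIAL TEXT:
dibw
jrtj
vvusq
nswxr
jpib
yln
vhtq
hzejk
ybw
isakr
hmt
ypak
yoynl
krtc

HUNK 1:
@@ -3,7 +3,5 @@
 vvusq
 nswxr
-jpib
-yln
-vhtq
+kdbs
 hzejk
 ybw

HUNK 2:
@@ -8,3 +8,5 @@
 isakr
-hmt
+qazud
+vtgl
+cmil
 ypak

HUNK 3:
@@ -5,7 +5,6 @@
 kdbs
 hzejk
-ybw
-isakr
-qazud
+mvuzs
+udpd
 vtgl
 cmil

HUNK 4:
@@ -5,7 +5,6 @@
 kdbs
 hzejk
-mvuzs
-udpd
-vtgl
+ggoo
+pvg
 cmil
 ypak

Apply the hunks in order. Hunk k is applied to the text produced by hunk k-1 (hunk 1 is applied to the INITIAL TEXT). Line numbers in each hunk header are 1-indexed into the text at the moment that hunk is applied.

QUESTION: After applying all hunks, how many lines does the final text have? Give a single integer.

Hunk 1: at line 3 remove [jpib,yln,vhtq] add [kdbs] -> 12 lines: dibw jrtj vvusq nswxr kdbs hzejk ybw isakr hmt ypak yoynl krtc
Hunk 2: at line 8 remove [hmt] add [qazud,vtgl,cmil] -> 14 lines: dibw jrtj vvusq nswxr kdbs hzejk ybw isakr qazud vtgl cmil ypak yoynl krtc
Hunk 3: at line 5 remove [ybw,isakr,qazud] add [mvuzs,udpd] -> 13 lines: dibw jrtj vvusq nswxr kdbs hzejk mvuzs udpd vtgl cmil ypak yoynl krtc
Hunk 4: at line 5 remove [mvuzs,udpd,vtgl] add [ggoo,pvg] -> 12 lines: dibw jrtj vvusq nswxr kdbs hzejk ggoo pvg cmil ypak yoynl krtc
Final line count: 12

Answer: 12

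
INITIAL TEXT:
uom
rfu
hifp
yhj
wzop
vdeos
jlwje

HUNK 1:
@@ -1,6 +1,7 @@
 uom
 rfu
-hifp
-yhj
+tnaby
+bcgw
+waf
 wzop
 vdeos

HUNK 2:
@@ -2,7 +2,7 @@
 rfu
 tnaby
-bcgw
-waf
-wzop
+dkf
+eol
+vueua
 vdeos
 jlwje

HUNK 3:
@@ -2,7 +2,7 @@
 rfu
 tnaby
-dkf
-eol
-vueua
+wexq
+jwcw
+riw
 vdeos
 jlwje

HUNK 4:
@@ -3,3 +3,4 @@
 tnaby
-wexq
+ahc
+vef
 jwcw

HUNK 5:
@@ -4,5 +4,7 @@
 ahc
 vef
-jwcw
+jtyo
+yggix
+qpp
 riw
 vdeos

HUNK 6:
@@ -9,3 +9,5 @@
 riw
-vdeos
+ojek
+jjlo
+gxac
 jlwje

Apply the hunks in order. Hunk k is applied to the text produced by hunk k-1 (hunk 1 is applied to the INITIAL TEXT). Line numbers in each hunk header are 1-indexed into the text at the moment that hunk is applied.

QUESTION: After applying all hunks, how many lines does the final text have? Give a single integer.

Answer: 13

Derivation:
Hunk 1: at line 1 remove [hifp,yhj] add [tnaby,bcgw,waf] -> 8 lines: uom rfu tnaby bcgw waf wzop vdeos jlwje
Hunk 2: at line 2 remove [bcgw,waf,wzop] add [dkf,eol,vueua] -> 8 lines: uom rfu tnaby dkf eol vueua vdeos jlwje
Hunk 3: at line 2 remove [dkf,eol,vueua] add [wexq,jwcw,riw] -> 8 lines: uom rfu tnaby wexq jwcw riw vdeos jlwje
Hunk 4: at line 3 remove [wexq] add [ahc,vef] -> 9 lines: uom rfu tnaby ahc vef jwcw riw vdeos jlwje
Hunk 5: at line 4 remove [jwcw] add [jtyo,yggix,qpp] -> 11 lines: uom rfu tnaby ahc vef jtyo yggix qpp riw vdeos jlwje
Hunk 6: at line 9 remove [vdeos] add [ojek,jjlo,gxac] -> 13 lines: uom rfu tnaby ahc vef jtyo yggix qpp riw ojek jjlo gxac jlwje
Final line count: 13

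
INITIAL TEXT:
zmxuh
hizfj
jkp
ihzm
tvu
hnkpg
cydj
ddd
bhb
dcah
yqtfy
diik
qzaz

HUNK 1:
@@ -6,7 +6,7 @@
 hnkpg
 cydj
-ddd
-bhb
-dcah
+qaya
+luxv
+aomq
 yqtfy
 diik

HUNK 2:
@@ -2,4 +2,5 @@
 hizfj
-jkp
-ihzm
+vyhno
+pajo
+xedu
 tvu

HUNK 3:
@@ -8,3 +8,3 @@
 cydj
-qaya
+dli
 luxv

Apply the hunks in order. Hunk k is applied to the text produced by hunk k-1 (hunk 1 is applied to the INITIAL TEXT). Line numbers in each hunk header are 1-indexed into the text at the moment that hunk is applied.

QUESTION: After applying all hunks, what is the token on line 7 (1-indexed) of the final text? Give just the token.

Hunk 1: at line 6 remove [ddd,bhb,dcah] add [qaya,luxv,aomq] -> 13 lines: zmxuh hizfj jkp ihzm tvu hnkpg cydj qaya luxv aomq yqtfy diik qzaz
Hunk 2: at line 2 remove [jkp,ihzm] add [vyhno,pajo,xedu] -> 14 lines: zmxuh hizfj vyhno pajo xedu tvu hnkpg cydj qaya luxv aomq yqtfy diik qzaz
Hunk 3: at line 8 remove [qaya] add [dli] -> 14 lines: zmxuh hizfj vyhno pajo xedu tvu hnkpg cydj dli luxv aomq yqtfy diik qzaz
Final line 7: hnkpg

Answer: hnkpg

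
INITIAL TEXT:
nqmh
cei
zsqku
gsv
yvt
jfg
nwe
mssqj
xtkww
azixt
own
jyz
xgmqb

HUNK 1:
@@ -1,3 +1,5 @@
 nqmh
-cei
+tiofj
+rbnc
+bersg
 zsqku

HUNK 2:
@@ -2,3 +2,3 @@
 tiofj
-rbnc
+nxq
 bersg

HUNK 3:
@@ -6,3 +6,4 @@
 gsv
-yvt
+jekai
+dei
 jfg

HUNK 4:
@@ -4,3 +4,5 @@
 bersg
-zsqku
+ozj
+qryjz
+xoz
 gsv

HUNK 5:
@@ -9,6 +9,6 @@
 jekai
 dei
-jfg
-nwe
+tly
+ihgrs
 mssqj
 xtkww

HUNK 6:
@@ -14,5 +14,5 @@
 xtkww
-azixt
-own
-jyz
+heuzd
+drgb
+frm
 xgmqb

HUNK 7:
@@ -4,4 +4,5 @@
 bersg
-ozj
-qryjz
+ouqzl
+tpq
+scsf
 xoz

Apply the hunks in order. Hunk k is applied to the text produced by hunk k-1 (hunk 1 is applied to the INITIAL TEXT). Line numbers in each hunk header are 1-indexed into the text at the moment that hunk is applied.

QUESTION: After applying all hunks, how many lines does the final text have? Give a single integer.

Answer: 19

Derivation:
Hunk 1: at line 1 remove [cei] add [tiofj,rbnc,bersg] -> 15 lines: nqmh tiofj rbnc bersg zsqku gsv yvt jfg nwe mssqj xtkww azixt own jyz xgmqb
Hunk 2: at line 2 remove [rbnc] add [nxq] -> 15 lines: nqmh tiofj nxq bersg zsqku gsv yvt jfg nwe mssqj xtkww azixt own jyz xgmqb
Hunk 3: at line 6 remove [yvt] add [jekai,dei] -> 16 lines: nqmh tiofj nxq bersg zsqku gsv jekai dei jfg nwe mssqj xtkww azixt own jyz xgmqb
Hunk 4: at line 4 remove [zsqku] add [ozj,qryjz,xoz] -> 18 lines: nqmh tiofj nxq bersg ozj qryjz xoz gsv jekai dei jfg nwe mssqj xtkww azixt own jyz xgmqb
Hunk 5: at line 9 remove [jfg,nwe] add [tly,ihgrs] -> 18 lines: nqmh tiofj nxq bersg ozj qryjz xoz gsv jekai dei tly ihgrs mssqj xtkww azixt own jyz xgmqb
Hunk 6: at line 14 remove [azixt,own,jyz] add [heuzd,drgb,frm] -> 18 lines: nqmh tiofj nxq bersg ozj qryjz xoz gsv jekai dei tly ihgrs mssqj xtkww heuzd drgb frm xgmqb
Hunk 7: at line 4 remove [ozj,qryjz] add [ouqzl,tpq,scsf] -> 19 lines: nqmh tiofj nxq bersg ouqzl tpq scsf xoz gsv jekai dei tly ihgrs mssqj xtkww heuzd drgb frm xgmqb
Final line count: 19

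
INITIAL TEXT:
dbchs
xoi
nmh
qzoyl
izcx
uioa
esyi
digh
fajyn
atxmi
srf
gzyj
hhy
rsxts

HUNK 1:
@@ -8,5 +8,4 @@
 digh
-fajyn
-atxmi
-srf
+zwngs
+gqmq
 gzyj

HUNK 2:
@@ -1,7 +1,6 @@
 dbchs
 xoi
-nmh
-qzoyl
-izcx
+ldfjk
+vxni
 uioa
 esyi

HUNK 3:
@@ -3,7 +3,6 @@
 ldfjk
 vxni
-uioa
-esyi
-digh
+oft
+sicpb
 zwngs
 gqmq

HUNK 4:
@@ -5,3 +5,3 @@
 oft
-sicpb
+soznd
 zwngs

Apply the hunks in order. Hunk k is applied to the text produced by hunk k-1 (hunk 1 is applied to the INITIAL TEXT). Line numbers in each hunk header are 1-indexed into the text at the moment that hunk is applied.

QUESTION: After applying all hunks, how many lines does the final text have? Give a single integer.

Hunk 1: at line 8 remove [fajyn,atxmi,srf] add [zwngs,gqmq] -> 13 lines: dbchs xoi nmh qzoyl izcx uioa esyi digh zwngs gqmq gzyj hhy rsxts
Hunk 2: at line 1 remove [nmh,qzoyl,izcx] add [ldfjk,vxni] -> 12 lines: dbchs xoi ldfjk vxni uioa esyi digh zwngs gqmq gzyj hhy rsxts
Hunk 3: at line 3 remove [uioa,esyi,digh] add [oft,sicpb] -> 11 lines: dbchs xoi ldfjk vxni oft sicpb zwngs gqmq gzyj hhy rsxts
Hunk 4: at line 5 remove [sicpb] add [soznd] -> 11 lines: dbchs xoi ldfjk vxni oft soznd zwngs gqmq gzyj hhy rsxts
Final line count: 11

Answer: 11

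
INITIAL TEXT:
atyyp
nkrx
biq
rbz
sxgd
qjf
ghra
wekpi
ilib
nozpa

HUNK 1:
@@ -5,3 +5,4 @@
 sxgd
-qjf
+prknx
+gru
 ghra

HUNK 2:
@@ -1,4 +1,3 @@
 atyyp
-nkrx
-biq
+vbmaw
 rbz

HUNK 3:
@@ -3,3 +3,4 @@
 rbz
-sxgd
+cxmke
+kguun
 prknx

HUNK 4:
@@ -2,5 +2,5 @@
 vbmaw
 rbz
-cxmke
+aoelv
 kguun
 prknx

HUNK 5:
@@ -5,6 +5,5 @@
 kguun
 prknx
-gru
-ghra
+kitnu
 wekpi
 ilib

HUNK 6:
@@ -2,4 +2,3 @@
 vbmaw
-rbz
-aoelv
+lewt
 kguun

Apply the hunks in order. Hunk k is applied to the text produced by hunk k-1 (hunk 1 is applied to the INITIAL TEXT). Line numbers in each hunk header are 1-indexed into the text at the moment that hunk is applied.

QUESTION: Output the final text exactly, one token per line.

Answer: atyyp
vbmaw
lewt
kguun
prknx
kitnu
wekpi
ilib
nozpa

Derivation:
Hunk 1: at line 5 remove [qjf] add [prknx,gru] -> 11 lines: atyyp nkrx biq rbz sxgd prknx gru ghra wekpi ilib nozpa
Hunk 2: at line 1 remove [nkrx,biq] add [vbmaw] -> 10 lines: atyyp vbmaw rbz sxgd prknx gru ghra wekpi ilib nozpa
Hunk 3: at line 3 remove [sxgd] add [cxmke,kguun] -> 11 lines: atyyp vbmaw rbz cxmke kguun prknx gru ghra wekpi ilib nozpa
Hunk 4: at line 2 remove [cxmke] add [aoelv] -> 11 lines: atyyp vbmaw rbz aoelv kguun prknx gru ghra wekpi ilib nozpa
Hunk 5: at line 5 remove [gru,ghra] add [kitnu] -> 10 lines: atyyp vbmaw rbz aoelv kguun prknx kitnu wekpi ilib nozpa
Hunk 6: at line 2 remove [rbz,aoelv] add [lewt] -> 9 lines: atyyp vbmaw lewt kguun prknx kitnu wekpi ilib nozpa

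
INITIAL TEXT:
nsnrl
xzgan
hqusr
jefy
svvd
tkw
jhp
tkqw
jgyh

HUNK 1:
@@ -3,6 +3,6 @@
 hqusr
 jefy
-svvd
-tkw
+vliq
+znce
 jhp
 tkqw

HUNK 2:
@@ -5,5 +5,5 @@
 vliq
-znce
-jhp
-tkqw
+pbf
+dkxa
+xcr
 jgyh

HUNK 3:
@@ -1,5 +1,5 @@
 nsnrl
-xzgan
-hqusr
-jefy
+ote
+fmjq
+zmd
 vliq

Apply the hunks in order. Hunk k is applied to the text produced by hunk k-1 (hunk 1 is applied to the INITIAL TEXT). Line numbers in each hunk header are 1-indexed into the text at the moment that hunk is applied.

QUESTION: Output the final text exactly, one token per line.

Hunk 1: at line 3 remove [svvd,tkw] add [vliq,znce] -> 9 lines: nsnrl xzgan hqusr jefy vliq znce jhp tkqw jgyh
Hunk 2: at line 5 remove [znce,jhp,tkqw] add [pbf,dkxa,xcr] -> 9 lines: nsnrl xzgan hqusr jefy vliq pbf dkxa xcr jgyh
Hunk 3: at line 1 remove [xzgan,hqusr,jefy] add [ote,fmjq,zmd] -> 9 lines: nsnrl ote fmjq zmd vliq pbf dkxa xcr jgyh

Answer: nsnrl
ote
fmjq
zmd
vliq
pbf
dkxa
xcr
jgyh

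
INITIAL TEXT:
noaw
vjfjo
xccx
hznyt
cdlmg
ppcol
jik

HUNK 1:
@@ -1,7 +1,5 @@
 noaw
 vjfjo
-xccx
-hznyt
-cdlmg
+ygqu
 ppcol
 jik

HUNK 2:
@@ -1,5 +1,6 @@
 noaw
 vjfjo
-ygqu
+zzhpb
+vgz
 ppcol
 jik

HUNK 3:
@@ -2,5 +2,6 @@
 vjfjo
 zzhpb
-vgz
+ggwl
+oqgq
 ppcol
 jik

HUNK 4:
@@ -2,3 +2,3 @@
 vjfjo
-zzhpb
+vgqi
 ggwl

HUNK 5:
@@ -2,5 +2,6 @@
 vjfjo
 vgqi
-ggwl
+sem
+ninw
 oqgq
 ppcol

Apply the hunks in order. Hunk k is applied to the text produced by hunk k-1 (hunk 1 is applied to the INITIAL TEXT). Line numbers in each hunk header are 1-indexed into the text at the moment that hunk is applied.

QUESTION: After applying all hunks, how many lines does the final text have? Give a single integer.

Hunk 1: at line 1 remove [xccx,hznyt,cdlmg] add [ygqu] -> 5 lines: noaw vjfjo ygqu ppcol jik
Hunk 2: at line 1 remove [ygqu] add [zzhpb,vgz] -> 6 lines: noaw vjfjo zzhpb vgz ppcol jik
Hunk 3: at line 2 remove [vgz] add [ggwl,oqgq] -> 7 lines: noaw vjfjo zzhpb ggwl oqgq ppcol jik
Hunk 4: at line 2 remove [zzhpb] add [vgqi] -> 7 lines: noaw vjfjo vgqi ggwl oqgq ppcol jik
Hunk 5: at line 2 remove [ggwl] add [sem,ninw] -> 8 lines: noaw vjfjo vgqi sem ninw oqgq ppcol jik
Final line count: 8

Answer: 8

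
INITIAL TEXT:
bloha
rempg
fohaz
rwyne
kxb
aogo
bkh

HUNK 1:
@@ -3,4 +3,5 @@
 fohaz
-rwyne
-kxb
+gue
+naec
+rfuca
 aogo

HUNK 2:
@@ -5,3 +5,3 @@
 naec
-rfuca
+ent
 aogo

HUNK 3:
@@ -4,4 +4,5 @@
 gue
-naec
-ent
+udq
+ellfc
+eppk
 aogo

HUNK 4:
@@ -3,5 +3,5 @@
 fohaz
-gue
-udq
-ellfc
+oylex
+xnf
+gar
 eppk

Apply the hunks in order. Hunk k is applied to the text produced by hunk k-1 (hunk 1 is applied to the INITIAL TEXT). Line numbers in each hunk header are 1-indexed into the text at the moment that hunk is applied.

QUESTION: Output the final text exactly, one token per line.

Hunk 1: at line 3 remove [rwyne,kxb] add [gue,naec,rfuca] -> 8 lines: bloha rempg fohaz gue naec rfuca aogo bkh
Hunk 2: at line 5 remove [rfuca] add [ent] -> 8 lines: bloha rempg fohaz gue naec ent aogo bkh
Hunk 3: at line 4 remove [naec,ent] add [udq,ellfc,eppk] -> 9 lines: bloha rempg fohaz gue udq ellfc eppk aogo bkh
Hunk 4: at line 3 remove [gue,udq,ellfc] add [oylex,xnf,gar] -> 9 lines: bloha rempg fohaz oylex xnf gar eppk aogo bkh

Answer: bloha
rempg
fohaz
oylex
xnf
gar
eppk
aogo
bkh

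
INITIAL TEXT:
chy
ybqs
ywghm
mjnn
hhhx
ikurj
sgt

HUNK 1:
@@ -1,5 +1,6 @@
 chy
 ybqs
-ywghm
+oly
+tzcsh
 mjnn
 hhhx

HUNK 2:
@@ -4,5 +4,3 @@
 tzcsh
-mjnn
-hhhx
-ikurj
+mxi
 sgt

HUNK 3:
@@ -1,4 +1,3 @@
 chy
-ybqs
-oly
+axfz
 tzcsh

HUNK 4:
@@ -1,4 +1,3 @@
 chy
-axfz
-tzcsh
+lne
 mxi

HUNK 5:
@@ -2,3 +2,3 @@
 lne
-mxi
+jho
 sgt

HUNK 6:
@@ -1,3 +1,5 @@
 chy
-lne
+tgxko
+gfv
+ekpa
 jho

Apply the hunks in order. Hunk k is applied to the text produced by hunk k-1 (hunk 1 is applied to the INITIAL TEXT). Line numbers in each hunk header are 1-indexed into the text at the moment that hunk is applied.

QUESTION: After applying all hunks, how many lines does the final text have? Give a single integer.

Answer: 6

Derivation:
Hunk 1: at line 1 remove [ywghm] add [oly,tzcsh] -> 8 lines: chy ybqs oly tzcsh mjnn hhhx ikurj sgt
Hunk 2: at line 4 remove [mjnn,hhhx,ikurj] add [mxi] -> 6 lines: chy ybqs oly tzcsh mxi sgt
Hunk 3: at line 1 remove [ybqs,oly] add [axfz] -> 5 lines: chy axfz tzcsh mxi sgt
Hunk 4: at line 1 remove [axfz,tzcsh] add [lne] -> 4 lines: chy lne mxi sgt
Hunk 5: at line 2 remove [mxi] add [jho] -> 4 lines: chy lne jho sgt
Hunk 6: at line 1 remove [lne] add [tgxko,gfv,ekpa] -> 6 lines: chy tgxko gfv ekpa jho sgt
Final line count: 6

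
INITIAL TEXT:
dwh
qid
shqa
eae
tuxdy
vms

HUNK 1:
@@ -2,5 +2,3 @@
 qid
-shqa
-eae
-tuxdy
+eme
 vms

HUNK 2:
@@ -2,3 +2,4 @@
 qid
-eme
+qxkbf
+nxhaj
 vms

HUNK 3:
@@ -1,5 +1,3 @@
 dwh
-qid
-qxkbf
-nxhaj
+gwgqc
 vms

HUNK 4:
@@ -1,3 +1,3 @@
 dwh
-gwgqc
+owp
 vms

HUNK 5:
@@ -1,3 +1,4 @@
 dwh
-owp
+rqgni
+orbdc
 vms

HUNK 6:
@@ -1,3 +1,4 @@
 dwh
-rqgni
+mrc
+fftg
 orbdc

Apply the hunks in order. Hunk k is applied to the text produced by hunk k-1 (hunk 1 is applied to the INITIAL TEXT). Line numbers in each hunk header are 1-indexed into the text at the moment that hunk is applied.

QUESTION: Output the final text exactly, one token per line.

Answer: dwh
mrc
fftg
orbdc
vms

Derivation:
Hunk 1: at line 2 remove [shqa,eae,tuxdy] add [eme] -> 4 lines: dwh qid eme vms
Hunk 2: at line 2 remove [eme] add [qxkbf,nxhaj] -> 5 lines: dwh qid qxkbf nxhaj vms
Hunk 3: at line 1 remove [qid,qxkbf,nxhaj] add [gwgqc] -> 3 lines: dwh gwgqc vms
Hunk 4: at line 1 remove [gwgqc] add [owp] -> 3 lines: dwh owp vms
Hunk 5: at line 1 remove [owp] add [rqgni,orbdc] -> 4 lines: dwh rqgni orbdc vms
Hunk 6: at line 1 remove [rqgni] add [mrc,fftg] -> 5 lines: dwh mrc fftg orbdc vms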